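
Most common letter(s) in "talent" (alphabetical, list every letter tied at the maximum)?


Word: "talent"
Letter counts:
  'a': 1
  'e': 1
  'l': 1
  'n': 1
  't': 2
Maximum count = 2
Most frequent = 't' (2 times each)


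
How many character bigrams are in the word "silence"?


Word: "silence" (length 7)
Number of 2-grams = length - 2 + 1 = 7 - 2 + 1
= 6


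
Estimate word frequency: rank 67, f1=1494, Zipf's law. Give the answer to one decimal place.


Zipf's law: f(r) = f(1) / r
f(1) = 1494
f(67) = 1494 / 67
= 22.3 occurrences


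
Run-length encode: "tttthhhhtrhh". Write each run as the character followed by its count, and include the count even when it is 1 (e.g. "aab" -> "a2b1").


String: "tttthhhhtrhh"
Scanning for consecutive runs:
  't' x 4
  'h' x 4
  't' x 1
  'r' x 1
  'h' x 2
RLE = "t4h4t1r1h2"


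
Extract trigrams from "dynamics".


Word: "dynamics" (length 8)
Number of trigrams = 8 - 3 + 1 = 6
  Position 0: "dyn"
  Position 1: "yna"
  Position 2: "nam"
  Position 3: "ami"
  Position 4: "mic"
  Position 5: "ics"
Trigrams = "dyn", "yna", "nam", "ami", "mic", "ics"


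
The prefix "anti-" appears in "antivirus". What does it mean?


Prefix: anti-
As in: antivirus -> anti- + virus
Meaning = against


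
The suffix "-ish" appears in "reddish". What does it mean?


Suffix: -ish
Example: reddish = red + -ish, with a spelling change
Meaning = somewhat / having the qualities of


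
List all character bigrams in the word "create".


Word: "create" (length 6)
Number of bigrams = 6 - 2 + 1 = 5
  Position 0: "cr"
  Position 1: "re"
  Position 2: "ea"
  Position 3: "at"
  Position 4: "te"
Bigrams = "cr", "re", "ea", "at", "te"


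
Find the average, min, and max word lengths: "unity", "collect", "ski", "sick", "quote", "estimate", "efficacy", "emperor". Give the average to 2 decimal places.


Lengths: "unity"=5, "collect"=7, "ski"=3, "sick"=4, "quote"=5, "estimate"=8, "efficacy"=8, "emperor"=7
Sum = 47, Count = 8
Average = 47/8 = 5.88
= avg=5.88, min=3, max=8


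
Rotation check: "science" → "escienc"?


Word: "science", Candidate: "escienc"
Method: check if candidate is substring of word+word
"sciencescience" contains "escienc"? Yes
Is rotation = Yes


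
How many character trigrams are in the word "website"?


Word: "website" (length 7)
Number of 3-grams = length - 3 + 1 = 7 - 3 + 1
= 5


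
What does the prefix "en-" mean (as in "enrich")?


Prefix: en-
Example: enrich = en- + rich
Meaning = cause to / put into


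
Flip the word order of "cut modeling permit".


Original: "cut modeling permit"
Words (1..n): cut | modeling | permit
Reversed (n..1): permit | modeling | cut
Result = "permit modeling cut"


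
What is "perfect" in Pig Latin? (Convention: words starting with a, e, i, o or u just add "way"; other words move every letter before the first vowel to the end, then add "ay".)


Word: "perfect"
Starts with consonant(s) → move to end, add 'ay'
Consonant cluster: "p"
Pig Latin = "erfectpay"


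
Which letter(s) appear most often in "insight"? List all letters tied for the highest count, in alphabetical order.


Word: "insight"
Letter counts:
  'g': 1
  'h': 1
  'i': 2
  'n': 1
  's': 1
  't': 1
Maximum count = 2
Most frequent = 'i' (2 times each)


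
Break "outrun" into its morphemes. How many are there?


Word: "outrun"
Morphemes: out- + run
Each morpheme carries meaning
= 2 morphemes


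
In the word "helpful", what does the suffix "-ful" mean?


Suffix: -ful
Example: helpful = help + -ful
Meaning = full of


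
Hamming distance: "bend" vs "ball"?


Comparing character by character (same length = 4):
  Pos 0: 'b' vs 'b' =
  Pos 1: 'e' vs 'a' !=
  Pos 2: 'n' vs 'l' !=
  Pos 3: 'd' vs 'l' !=
Hamming distance = 3


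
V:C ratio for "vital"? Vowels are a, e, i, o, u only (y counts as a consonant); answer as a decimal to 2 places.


Word: "vital"
Vowels (a,e,i,o,u): 2
Consonants: 3
Ratio = 2/3
= 0.67


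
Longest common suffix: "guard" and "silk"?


Word 1: "guard"
Word 2: "silk"
Comparing from end:
  Pos -1: 'd' != 'k' (stop)
LCS = "" (length 0)


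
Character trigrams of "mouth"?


Word: "mouth" (length 5)
Number of trigrams = 5 - 3 + 1 = 3
  Position 0: "mou"
  Position 1: "out"
  Position 2: "uth"
Trigrams = "mou", "out", "uth"


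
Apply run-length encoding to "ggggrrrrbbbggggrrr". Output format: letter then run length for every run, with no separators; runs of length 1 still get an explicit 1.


String: "ggggrrrrbbbggggrrr"
Scanning for consecutive runs:
  'g' x 4
  'r' x 4
  'b' x 3
  'g' x 4
  'r' x 3
RLE = "g4r4b3g4r3"


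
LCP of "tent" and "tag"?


Word 1: "tent"
Word 2: "tag"
Comparing from start:
  Pos 0: 't' == 't'
  Pos 1: 'e' != 'a' (stop)
LCP = "t" (length 1)


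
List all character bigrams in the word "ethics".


Word: "ethics" (length 6)
Number of bigrams = 6 - 2 + 1 = 5
  Position 0: "et"
  Position 1: "th"
  Position 2: "hi"
  Position 3: "ic"
  Position 4: "cs"
Bigrams = "et", "th", "hi", "ic", "cs"


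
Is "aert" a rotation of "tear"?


Word: "tear", Candidate: "aert"
Method: check if candidate is substring of word+word
"teartear" contains "aert"? No
Is rotation = No


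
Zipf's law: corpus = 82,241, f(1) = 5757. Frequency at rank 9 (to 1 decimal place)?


Zipf's law: f(r) = f(1) / r
f(1) = 5757
f(9) = 5757 / 9
= 639.7 occurrences


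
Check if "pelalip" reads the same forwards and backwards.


Word: "pelalip"
Reversed: "pilalep"
Forward == Backward? pelalip != pilalep
Palindrome = No


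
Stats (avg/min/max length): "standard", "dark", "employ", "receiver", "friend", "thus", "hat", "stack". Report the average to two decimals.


Lengths: "standard"=8, "dark"=4, "employ"=6, "receiver"=8, "friend"=6, "thus"=4, "hat"=3, "stack"=5
Sum = 44, Count = 8
Average = 44/8 = 5.50
= avg=5.50, min=3, max=8


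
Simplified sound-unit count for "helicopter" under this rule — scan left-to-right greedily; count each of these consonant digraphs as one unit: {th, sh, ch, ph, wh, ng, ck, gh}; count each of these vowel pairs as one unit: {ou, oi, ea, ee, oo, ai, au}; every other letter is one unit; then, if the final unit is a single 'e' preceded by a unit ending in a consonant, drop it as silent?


Word: "helicopter" (10 letters)
Left-to-right scan:
  [1] 'h' (letter)
  [2] 'e' (letter)
  [3] 'l' (letter)
  [4] 'i' (letter)
  [5] 'c' (letter)
  [6] 'o' (letter)
  [7] 'p' (letter)
  [8] 't' (letter)
  [9] 'e' (letter)
  [10] 'r' (letter)
Units from scan: 10
Sound units = 10 units


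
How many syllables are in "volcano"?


Word: "volcano"
Syllable breakdown: vol | ca | no
Counting: 3 parts
= 3 syllables


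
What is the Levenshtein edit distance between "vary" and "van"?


Word 1: "vary" (length 4)
Word 2: "van" (length 3)
One optimal edit sequence (insert/delete/substitute each cost 1):
  1. keep 'v'
  2. keep 'a'
  3. delete 'r'  (+1)
  4. substitute 'y' -> 'n'  (+1)
Total edit operations: 2
Edit distance = 2


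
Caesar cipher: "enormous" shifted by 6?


Word: "enormous"
Shift: 6
Each letter → (letter + shift) mod 26:
  'e' (4) + 6 = 10 → 'k'
  'n' (13) + 6 = 19 → 't'
  'o' (14) + 6 = 20 → 'u'
  'r' (17) + 6 = 23 → 'x'
  'm' (12) + 6 = 18 → 's'
  'o' (14) + 6 = 20 → 'u'
  'u' (20) + 6 = 0 → 'a'
  's' (18) + 6 = 24 → 'y'
Result = "ktuxsuay"


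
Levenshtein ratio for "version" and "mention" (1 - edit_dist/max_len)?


Word 1: "version" (length 7)
Word 2: "mention" (length 7)
One optimal edit sequence:
  1. substitute 'v' -> 'm'  (+1)
  2. keep 'e'
  3. substitute 'r' -> 'n'  (+1)
  4. substitute 's' -> 't'  (+1)
  5. keep 'i'
  6. keep 'o'
  7. keep 'n'
Edit distance = 3
Max length = max(7, 7) = 7
Similarity = 1 - 3/7
= 0.5714


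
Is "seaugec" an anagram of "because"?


Word 1: "because" → sorted: abceesu
Word 2: "seaugec" → sorted: aceegsu
Same letters? abceesu != aceegsu
Anagram = No


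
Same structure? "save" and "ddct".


Pattern of "save": [0, 1, 2, 3]
Pattern of "ddct": [0, 0, 1, 2]
Patterns do not match
Same pattern = No


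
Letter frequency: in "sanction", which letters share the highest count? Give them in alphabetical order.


Word: "sanction"
Letter counts:
  'a': 1
  'c': 1
  'i': 1
  'n': 2
  'o': 1
  's': 1
  't': 1
Maximum count = 2
Most frequent = 'n' (2 times each)


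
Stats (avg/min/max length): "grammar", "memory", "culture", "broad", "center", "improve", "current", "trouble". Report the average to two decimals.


Lengths: "grammar"=7, "memory"=6, "culture"=7, "broad"=5, "center"=6, "improve"=7, "current"=7, "trouble"=7
Sum = 52, Count = 8
Average = 52/8 = 6.50
= avg=6.50, min=5, max=7


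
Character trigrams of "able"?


Word: "able" (length 4)
Number of trigrams = 4 - 3 + 1 = 2
  Position 0: "abl"
  Position 1: "ble"
Trigrams = "abl", "ble"


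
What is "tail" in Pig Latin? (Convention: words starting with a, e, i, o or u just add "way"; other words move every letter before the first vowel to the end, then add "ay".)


Word: "tail"
Starts with consonant(s) → move to end, add 'ay'
Consonant cluster: "t"
Pig Latin = "ailtay"


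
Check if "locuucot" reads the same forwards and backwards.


Word: "locuucot"
Reversed: "tocuucol"
Forward == Backward? locuucot != tocuucol
Palindrome = No


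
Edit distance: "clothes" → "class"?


Word 1: "clothes" (length 7)
Word 2: "class" (length 5)
One optimal edit sequence (insert/delete/substitute each cost 1):
  1. keep 'c'
  2. keep 'l'
  3. delete 'o'  (+1)
  4. delete 't'  (+1)
  5. substitute 'h' -> 'a'  (+1)
  6. substitute 'e' -> 's'  (+1)
  7. keep 's'
Total edit operations: 4
Edit distance = 4


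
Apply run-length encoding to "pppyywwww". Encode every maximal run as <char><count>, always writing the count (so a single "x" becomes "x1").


String: "pppyywwww"
Scanning for consecutive runs:
  'p' x 3
  'y' x 2
  'w' x 4
RLE = "p3y2w4"


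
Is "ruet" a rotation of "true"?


Word: "true", Candidate: "ruet"
Method: check if candidate is substring of word+word
"truetrue" contains "ruet"? Yes
Is rotation = Yes


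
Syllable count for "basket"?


Word: "basket"
Syllable breakdown: bas-ket
Counting: 2 parts
= 2 syllables


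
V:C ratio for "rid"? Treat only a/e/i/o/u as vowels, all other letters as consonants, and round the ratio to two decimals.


Word: "rid"
Vowels (a,e,i,o,u): 1
Consonants: 2
Ratio = 1/2
= 0.50


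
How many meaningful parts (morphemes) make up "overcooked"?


Word: "overcooked"
Morphemes: over- + cook + -ed
Each morpheme carries meaning
= 3 morphemes


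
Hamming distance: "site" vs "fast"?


Comparing character by character (same length = 4):
  Pos 0: 's' vs 'f' !=
  Pos 1: 'i' vs 'a' !=
  Pos 2: 't' vs 's' !=
  Pos 3: 'e' vs 't' !=
Hamming distance = 4


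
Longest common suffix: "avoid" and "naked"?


Word 1: "avoid"
Word 2: "naked"
Comparing from end:
  Pos -1: 'd' == 'd'
  Pos -2: 'i' != 'e' (stop)
LCS = "d" (length 1)


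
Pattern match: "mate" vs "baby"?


Pattern of "mate": [0, 1, 2, 3]
Pattern of "baby": [0, 1, 0, 2]
Patterns do not match
Same pattern = No


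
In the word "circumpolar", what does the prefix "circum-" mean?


Prefix: circum-
Example: circumpolar = circum- + polar
Meaning = around


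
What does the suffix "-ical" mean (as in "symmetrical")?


Suffix: -ical
Example: symmetrical (symmetry + -ical, with a spelling change)
Meaning = relating to


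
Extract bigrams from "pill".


Word: "pill" (length 4)
Number of bigrams = 4 - 2 + 1 = 3
  Position 0: "pi"
  Position 1: "il"
  Position 2: "ll"
Bigrams = "pi", "il", "ll"


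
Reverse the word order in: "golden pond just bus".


Original: "golden pond just bus"
Words (1..n): golden | pond | just | bus
Reversed (n..1): bus | just | pond | golden
Result = "bus just pond golden"


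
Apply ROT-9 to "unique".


Word: "unique"
Shift: 9
Each letter → (letter + shift) mod 26:
  'u' (20) + 9 = 3 → 'd'
  'n' (13) + 9 = 22 → 'w'
  'i' (8) + 9 = 17 → 'r'
  'q' (16) + 9 = 25 → 'z'
  'u' (20) + 9 = 3 → 'd'
  'e' (4) + 9 = 13 → 'n'
Result = "dwrzdn"


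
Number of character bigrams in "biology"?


Word: "biology" (length 7)
Number of 2-grams = length - 2 + 1 = 7 - 2 + 1
= 6


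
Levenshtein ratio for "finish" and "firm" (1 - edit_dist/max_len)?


Word 1: "finish" (length 6)
Word 2: "firm" (length 4)
One optimal edit sequence:
  1. keep 'f'
  2. delete 'i'  (+1)
  3. delete 'n'  (+1)
  4. keep 'i'
  5. substitute 's' -> 'r'  (+1)
  6. substitute 'h' -> 'm'  (+1)
Edit distance = 4
Max length = max(6, 4) = 6
Similarity = 1 - 4/6
= 0.3333


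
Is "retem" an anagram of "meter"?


Word 1: "meter" → sorted: eemrt
Word 2: "retem" → sorted: eemrt
Same letters? eemrt == eemrt
Anagram = Yes


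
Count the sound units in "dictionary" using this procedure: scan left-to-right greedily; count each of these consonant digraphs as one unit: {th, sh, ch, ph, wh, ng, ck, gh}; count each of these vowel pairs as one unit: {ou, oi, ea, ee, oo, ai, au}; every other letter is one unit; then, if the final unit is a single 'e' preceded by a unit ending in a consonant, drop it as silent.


Word: "dictionary" (10 letters)
Left-to-right scan:
  [1] 'd' (letter)
  [2] 'i' (letter)
  [3] 'c' (letter)
  [4] 't' (letter)
  [5] 'i' (letter)
  [6] 'o' (letter)
  [7] 'n' (letter)
  [8] 'a' (letter)
  [9] 'r' (letter)
  [10] 'y' (letter)
Units from scan: 10
Sound units = 10 units


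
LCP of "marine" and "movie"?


Word 1: "marine"
Word 2: "movie"
Comparing from start:
  Pos 0: 'm' == 'm'
  Pos 1: 'a' != 'o' (stop)
LCP = "m" (length 1)


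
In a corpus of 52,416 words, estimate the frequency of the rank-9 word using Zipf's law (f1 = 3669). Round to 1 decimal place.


Zipf's law: f(r) = f(1) / r
f(1) = 3669
f(9) = 3669 / 9
= 407.7 occurrences


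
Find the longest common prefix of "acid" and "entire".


Word 1: "acid"
Word 2: "entire"
Comparing from start:
  Pos 0: 'a' != 'e' (stop)
LCP = "" (length 0)


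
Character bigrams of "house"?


Word: "house" (length 5)
Number of bigrams = 5 - 2 + 1 = 4
  Position 0: "ho"
  Position 1: "ou"
  Position 2: "us"
  Position 3: "se"
Bigrams = "ho", "ou", "us", "se"


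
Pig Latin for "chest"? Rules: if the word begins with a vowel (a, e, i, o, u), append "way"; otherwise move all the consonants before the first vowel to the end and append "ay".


Word: "chest"
Starts with consonant(s) → move to end, add 'ay'
Consonant cluster: "ch"
Pig Latin = "estchay"


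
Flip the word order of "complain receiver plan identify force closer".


Original: "complain receiver plan identify force closer"
Words (1..n): complain | receiver | plan | identify | force | closer
Reversed (n..1): closer | force | identify | plan | receiver | complain
Result = "closer force identify plan receiver complain"


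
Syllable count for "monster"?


Word: "monster"
Syllable breakdown: mon · ster
Counting: 2 parts
= 2 syllables


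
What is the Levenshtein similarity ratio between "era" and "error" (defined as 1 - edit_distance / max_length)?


Word 1: "era" (length 3)
Word 2: "error" (length 5)
One optimal edit sequence:
  1. keep 'e'
  2. insert 'r'  (+1)
  3. keep 'r'
  4. insert 'o'  (+1)
  5. substitute 'a' -> 'r'  (+1)
Edit distance = 3
Max length = max(3, 5) = 5
Similarity = 1 - 3/5
= 0.4000


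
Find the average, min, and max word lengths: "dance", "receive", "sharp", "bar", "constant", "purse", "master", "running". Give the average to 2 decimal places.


Lengths: "dance"=5, "receive"=7, "sharp"=5, "bar"=3, "constant"=8, "purse"=5, "master"=6, "running"=7
Sum = 46, Count = 8
Average = 46/8 = 5.75
= avg=5.75, min=3, max=8


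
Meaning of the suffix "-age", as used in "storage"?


Suffix: -age
Example: storage = store + -age, with a spelling change
Meaning = result / collection


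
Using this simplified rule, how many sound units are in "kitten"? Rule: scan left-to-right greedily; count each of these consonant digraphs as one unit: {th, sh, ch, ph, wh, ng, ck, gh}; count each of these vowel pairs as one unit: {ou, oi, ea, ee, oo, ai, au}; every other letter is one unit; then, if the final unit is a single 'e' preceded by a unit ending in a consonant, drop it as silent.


Word: "kitten" (6 letters)
Left-to-right scan:
  (1) 'k' (letter)
  (2) 'i' (letter)
  (3) 't' (letter)
  (4) 't' (letter)
  (5) 'e' (letter)
  (6) 'n' (letter)
Units from scan: 6
Sound units = 6 units


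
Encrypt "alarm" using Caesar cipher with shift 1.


Word: "alarm"
Shift: 1
Each letter → (letter + shift) mod 26:
  'a' (0) + 1 = 1 → 'b'
  'l' (11) + 1 = 12 → 'm'
  'a' (0) + 1 = 1 → 'b'
  'r' (17) + 1 = 18 → 's'
  'm' (12) + 1 = 13 → 'n'
Result = "bmbsn"


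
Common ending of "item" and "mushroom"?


Word 1: "item"
Word 2: "mushroom"
Comparing from end:
  Pos -1: 'm' == 'm'
  Pos -2: 'e' != 'o' (stop)
LCS = "m" (length 1)


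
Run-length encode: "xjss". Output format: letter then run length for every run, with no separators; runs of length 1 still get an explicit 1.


String: "xjss"
Scanning for consecutive runs:
  'x' x 1
  'j' x 1
  's' x 2
RLE = "x1j1s2"


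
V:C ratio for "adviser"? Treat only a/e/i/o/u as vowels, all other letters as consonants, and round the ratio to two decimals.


Word: "adviser"
Vowels (a,e,i,o,u): 3
Consonants: 4
Ratio = 3/4
= 0.75


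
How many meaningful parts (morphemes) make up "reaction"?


Word: "reaction"
Morphemes: re- | act | -ion
Each morpheme carries meaning
= 3 morphemes


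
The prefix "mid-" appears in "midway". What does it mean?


Prefix: mid-
Example: midway (mid- + way)
Meaning = middle


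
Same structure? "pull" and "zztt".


Pattern of "pull": [0, 1, 2, 2]
Pattern of "zztt": [0, 0, 1, 1]
Patterns do not match
Same pattern = No


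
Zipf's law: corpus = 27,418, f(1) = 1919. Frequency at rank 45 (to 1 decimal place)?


Zipf's law: f(r) = f(1) / r
f(1) = 1919
f(45) = 1919 / 45
= 42.6 occurrences


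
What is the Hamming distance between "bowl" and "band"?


Comparing character by character (same length = 4):
  Pos 0: 'b' vs 'b' =
  Pos 1: 'o' vs 'a' !=
  Pos 2: 'w' vs 'n' !=
  Pos 3: 'l' vs 'd' !=
Hamming distance = 3


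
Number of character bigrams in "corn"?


Word: "corn" (length 4)
Number of 2-grams = length - 2 + 1 = 4 - 2 + 1
= 3


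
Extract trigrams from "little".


Word: "little" (length 6)
Number of trigrams = 6 - 3 + 1 = 4
  Position 0: "lit"
  Position 1: "itt"
  Position 2: "ttl"
  Position 3: "tle"
Trigrams = "lit", "itt", "ttl", "tle"


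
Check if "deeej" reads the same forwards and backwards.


Word: "deeej"
Reversed: "jeeed"
Forward == Backward? deeej != jeeed
Palindrome = No


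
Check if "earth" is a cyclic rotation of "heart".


Word: "heart", Candidate: "earth"
Method: check if candidate is substring of word+word
"heartheart" contains "earth"? Yes
Is rotation = Yes


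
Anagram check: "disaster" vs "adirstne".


Word 1: "disaster" → sorted: adeirsst
Word 2: "adirstne" → sorted: adeinrst
Same letters? adeirsst != adeinrst
Anagram = No


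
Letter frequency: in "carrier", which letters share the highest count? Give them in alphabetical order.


Word: "carrier"
Letter counts:
  'a': 1
  'c': 1
  'e': 1
  'i': 1
  'r': 3
Maximum count = 3
Most frequent = 'r' (3 times each)


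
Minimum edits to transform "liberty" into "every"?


Word 1: "liberty" (length 7)
Word 2: "every" (length 5)
One optimal edit sequence (insert/delete/substitute each cost 1):
  1. delete 'l'  (+1)
  2. substitute 'i' -> 'e'  (+1)
  3. substitute 'b' -> 'v'  (+1)
  4. keep 'e'
  5. keep 'r'
  6. delete 't'  (+1)
  7. keep 'y'
Total edit operations: 4
Edit distance = 4


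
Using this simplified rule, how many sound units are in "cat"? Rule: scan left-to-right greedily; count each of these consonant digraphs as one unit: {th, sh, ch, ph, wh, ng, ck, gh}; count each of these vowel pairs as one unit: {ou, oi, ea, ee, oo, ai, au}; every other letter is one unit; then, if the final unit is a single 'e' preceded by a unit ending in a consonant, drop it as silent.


Word: "cat" (3 letters)
Left-to-right scan:
  (1) 'c' (letter)
  (2) 'a' (letter)
  (3) 't' (letter)
Units from scan: 3
Sound units = 3 units


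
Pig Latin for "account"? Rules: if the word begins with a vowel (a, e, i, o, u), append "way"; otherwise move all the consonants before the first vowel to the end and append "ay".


Word: "account"
Starts with vowel → add 'way'
Pig Latin = "accountway"


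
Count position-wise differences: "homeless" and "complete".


Comparing character by character (same length = 8):
  Pos 0: 'h' vs 'c' !=
  Pos 1: 'o' vs 'o' =
  Pos 2: 'm' vs 'm' =
  Pos 3: 'e' vs 'p' !=
  Pos 4: 'l' vs 'l' =
  Pos 5: 'e' vs 'e' =
  Pos 6: 's' vs 't' !=
  Pos 7: 's' vs 'e' !=
Hamming distance = 4


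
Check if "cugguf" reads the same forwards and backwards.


Word: "cugguf"
Reversed: "fugguc"
Forward == Backward? cugguf != fugguc
Palindrome = No


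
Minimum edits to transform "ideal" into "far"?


Word 1: "ideal" (length 5)
Word 2: "far" (length 3)
One optimal edit sequence (insert/delete/substitute each cost 1):
  1. delete 'i'  (+1)
  2. delete 'd'  (+1)
  3. substitute 'e' -> 'f'  (+1)
  4. keep 'a'
  5. substitute 'l' -> 'r'  (+1)
Total edit operations: 4
Edit distance = 4


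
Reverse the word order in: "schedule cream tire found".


Original: "schedule cream tire found"
Words (1..n): schedule | cream | tire | found
Reversed (n..1): found | tire | cream | schedule
Result = "found tire cream schedule"


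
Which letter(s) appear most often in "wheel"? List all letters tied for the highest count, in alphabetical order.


Word: "wheel"
Letter counts:
  'e': 2
  'h': 1
  'l': 1
  'w': 1
Maximum count = 2
Most frequent = 'e' (2 times each)


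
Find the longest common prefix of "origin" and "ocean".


Word 1: "origin"
Word 2: "ocean"
Comparing from start:
  Pos 0: 'o' == 'o'
  Pos 1: 'r' != 'c' (stop)
LCP = "o" (length 1)


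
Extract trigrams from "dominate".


Word: "dominate" (length 8)
Number of trigrams = 8 - 3 + 1 = 6
  Position 0: "dom"
  Position 1: "omi"
  Position 2: "min"
  Position 3: "ina"
  Position 4: "nat"
  Position 5: "ate"
Trigrams = "dom", "omi", "min", "ina", "nat", "ate"


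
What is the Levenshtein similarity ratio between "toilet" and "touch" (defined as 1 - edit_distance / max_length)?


Word 1: "toilet" (length 6)
Word 2: "touch" (length 5)
One optimal edit sequence:
  1. keep 't'
  2. keep 'o'
  3. delete 'i'  (+1)
  4. substitute 'l' -> 'u'  (+1)
  5. substitute 'e' -> 'c'  (+1)
  6. substitute 't' -> 'h'  (+1)
Edit distance = 4
Max length = max(6, 5) = 6
Similarity = 1 - 4/6
= 0.3333


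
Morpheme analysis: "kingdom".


Word: "kingdom"
Morphemes: king | -dom
Each morpheme carries meaning
= 2 morphemes


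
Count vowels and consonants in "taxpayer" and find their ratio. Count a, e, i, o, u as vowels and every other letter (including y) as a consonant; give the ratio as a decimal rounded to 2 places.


Word: "taxpayer"
Vowels (a,e,i,o,u): 3
Consonants: 5
Ratio = 3/5
= 0.60


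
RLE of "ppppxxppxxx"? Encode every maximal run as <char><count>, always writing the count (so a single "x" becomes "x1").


String: "ppppxxppxxx"
Scanning for consecutive runs:
  'p' x 4
  'x' x 2
  'p' x 2
  'x' x 3
RLE = "p4x2p2x3"


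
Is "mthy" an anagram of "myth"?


Word 1: "myth" → sorted: hmty
Word 2: "mthy" → sorted: hmty
Same letters? hmty == hmty
Anagram = Yes


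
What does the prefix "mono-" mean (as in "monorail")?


Prefix: mono-
Example: monorail = mono- + rail
Meaning = one


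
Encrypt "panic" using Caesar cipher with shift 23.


Word: "panic"
Shift: 23
Each letter → (letter + shift) mod 26:
  'p' (15) + 23 = 12 → 'm'
  'a' (0) + 23 = 23 → 'x'
  'n' (13) + 23 = 10 → 'k'
  'i' (8) + 23 = 5 → 'f'
  'c' (2) + 23 = 25 → 'z'
Result = "mxkfz"


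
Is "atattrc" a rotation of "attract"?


Word: "attract", Candidate: "atattrc"
Method: check if candidate is substring of word+word
"attractattract" contains "atattrc"? No
Is rotation = No


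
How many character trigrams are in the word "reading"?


Word: "reading" (length 7)
Number of 3-grams = length - 3 + 1 = 7 - 3 + 1
= 5


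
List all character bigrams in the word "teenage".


Word: "teenage" (length 7)
Number of bigrams = 7 - 2 + 1 = 6
  Position 0: "te"
  Position 1: "ee"
  Position 2: "en"
  Position 3: "na"
  Position 4: "ag"
  Position 5: "ge"
Bigrams = "te", "ee", "en", "na", "ag", "ge"


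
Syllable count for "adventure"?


Word: "adventure"
Syllable breakdown: ad · ven · ture
Counting: 3 parts
= 3 syllables


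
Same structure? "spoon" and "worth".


Pattern of "spoon": [0, 1, 2, 2, 3]
Pattern of "worth": [0, 1, 2, 3, 4]
Patterns do not match
Same pattern = No


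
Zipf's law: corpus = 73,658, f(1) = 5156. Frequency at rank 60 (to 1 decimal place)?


Zipf's law: f(r) = f(1) / r
f(1) = 5156
f(60) = 5156 / 60
= 85.9 occurrences


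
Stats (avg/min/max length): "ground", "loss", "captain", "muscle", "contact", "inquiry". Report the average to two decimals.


Lengths: "ground"=6, "loss"=4, "captain"=7, "muscle"=6, "contact"=7, "inquiry"=7
Sum = 37, Count = 6
Average = 37/6 = 6.17
= avg=6.17, min=4, max=7


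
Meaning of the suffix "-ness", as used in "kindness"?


Suffix: -ness
Example: kindness (kind + -ness)
Meaning = state of being


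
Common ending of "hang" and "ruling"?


Word 1: "hang"
Word 2: "ruling"
Comparing from end:
  Pos -1: 'g' == 'g'
  Pos -2: 'n' == 'n'
  Pos -3: 'a' != 'i' (stop)
LCS = "ng" (length 2)


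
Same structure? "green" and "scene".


Pattern of "green": [0, 1, 2, 2, 3]
Pattern of "scene": [0, 1, 2, 3, 2]
Patterns do not match
Same pattern = No


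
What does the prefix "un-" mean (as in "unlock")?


Prefix: un-
As in: unlock -> un- + lock
Meaning = not / reverse


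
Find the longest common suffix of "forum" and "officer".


Word 1: "forum"
Word 2: "officer"
Comparing from end:
  Pos -1: 'm' != 'r' (stop)
LCS = "" (length 0)


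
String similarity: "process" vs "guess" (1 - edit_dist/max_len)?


Word 1: "process" (length 7)
Word 2: "guess" (length 5)
One optimal edit sequence:
  1. delete 'p'  (+1)
  2. delete 'r'  (+1)
  3. substitute 'o' -> 'g'  (+1)
  4. substitute 'c' -> 'u'  (+1)
  5. keep 'e'
  6. keep 's'
  7. keep 's'
Edit distance = 4
Max length = max(7, 5) = 7
Similarity = 1 - 4/7
= 0.4286


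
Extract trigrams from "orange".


Word: "orange" (length 6)
Number of trigrams = 6 - 3 + 1 = 4
  Position 0: "ora"
  Position 1: "ran"
  Position 2: "ang"
  Position 3: "nge"
Trigrams = "ora", "ran", "ang", "nge"


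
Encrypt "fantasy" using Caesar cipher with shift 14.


Word: "fantasy"
Shift: 14
Each letter → (letter + shift) mod 26:
  'f' (5) + 14 = 19 → 't'
  'a' (0) + 14 = 14 → 'o'
  'n' (13) + 14 = 1 → 'b'
  't' (19) + 14 = 7 → 'h'
  'a' (0) + 14 = 14 → 'o'
  's' (18) + 14 = 6 → 'g'
  'y' (24) + 14 = 12 → 'm'
Result = "tobhogm"


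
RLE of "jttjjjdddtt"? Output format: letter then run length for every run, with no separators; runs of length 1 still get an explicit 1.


String: "jttjjjdddtt"
Scanning for consecutive runs:
  'j' x 1
  't' x 2
  'j' x 3
  'd' x 3
  't' x 2
RLE = "j1t2j3d3t2"


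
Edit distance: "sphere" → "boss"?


Word 1: "sphere" (length 6)
Word 2: "boss" (length 4)
One optimal edit sequence (insert/delete/substitute each cost 1):
  1. delete 's'  (+1)
  2. delete 'p'  (+1)
  3. substitute 'h' -> 'b'  (+1)
  4. substitute 'e' -> 'o'  (+1)
  5. substitute 'r' -> 's'  (+1)
  6. substitute 'e' -> 's'  (+1)
Total edit operations: 6
Edit distance = 6


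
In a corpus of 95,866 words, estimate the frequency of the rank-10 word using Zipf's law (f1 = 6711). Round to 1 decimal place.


Zipf's law: f(r) = f(1) / r
f(1) = 6711
f(10) = 6711 / 10
= 671.1 occurrences


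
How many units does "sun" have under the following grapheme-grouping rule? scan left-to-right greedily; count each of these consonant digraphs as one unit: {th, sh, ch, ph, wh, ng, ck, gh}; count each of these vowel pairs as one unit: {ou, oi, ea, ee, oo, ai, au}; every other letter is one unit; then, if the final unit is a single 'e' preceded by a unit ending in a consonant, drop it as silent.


Word: "sun" (3 letters)
Left-to-right scan:
  (1) 's' (letter)
  (2) 'u' (letter)
  (3) 'n' (letter)
Units from scan: 3
Sound units = 3 units


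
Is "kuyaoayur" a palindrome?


Word: "kuyaoayur"
Reversed: "ruyaoayuk"
Forward == Backward? kuyaoayur != ruyaoayuk
Palindrome = No


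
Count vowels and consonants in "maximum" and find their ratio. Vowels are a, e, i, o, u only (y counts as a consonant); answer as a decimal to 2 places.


Word: "maximum"
Vowels (a,e,i,o,u): 3
Consonants: 4
Ratio = 3/4
= 0.75


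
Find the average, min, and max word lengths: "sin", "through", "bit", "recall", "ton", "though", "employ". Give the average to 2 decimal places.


Lengths: "sin"=3, "through"=7, "bit"=3, "recall"=6, "ton"=3, "though"=6, "employ"=6
Sum = 34, Count = 7
Average = 34/7 = 4.86
= avg=4.86, min=3, max=7


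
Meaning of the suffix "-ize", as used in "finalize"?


Suffix: -ize
As in: finalize -> final + -ize
Meaning = to make


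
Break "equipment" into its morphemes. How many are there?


Word: "equipment"
Morphemes: equip + -ment
Each morpheme carries meaning
= 2 morphemes


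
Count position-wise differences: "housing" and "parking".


Comparing character by character (same length = 7):
  Pos 0: 'h' vs 'p' !=
  Pos 1: 'o' vs 'a' !=
  Pos 2: 'u' vs 'r' !=
  Pos 3: 's' vs 'k' !=
  Pos 4: 'i' vs 'i' =
  Pos 5: 'n' vs 'n' =
  Pos 6: 'g' vs 'g' =
Hamming distance = 4


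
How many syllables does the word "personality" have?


Word: "personality"
Syllable breakdown: per-son-al-i-ty
Counting: 5 parts
= 5 syllables


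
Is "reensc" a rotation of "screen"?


Word: "screen", Candidate: "reensc"
Method: check if candidate is substring of word+word
"screenscreen" contains "reensc"? Yes
Is rotation = Yes


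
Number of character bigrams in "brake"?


Word: "brake" (length 5)
Number of 2-grams = length - 2 + 1 = 5 - 2 + 1
= 4


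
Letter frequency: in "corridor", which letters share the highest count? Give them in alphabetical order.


Word: "corridor"
Letter counts:
  'c': 1
  'd': 1
  'i': 1
  'o': 2
  'r': 3
Maximum count = 3
Most frequent = 'r' (3 times each)


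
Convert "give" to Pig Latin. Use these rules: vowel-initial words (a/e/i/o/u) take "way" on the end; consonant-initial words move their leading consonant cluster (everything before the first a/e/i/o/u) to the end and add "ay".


Word: "give"
Starts with consonant(s) → move to end, add 'ay'
Consonant cluster: "g"
Pig Latin = "ivegay"


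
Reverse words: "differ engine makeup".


Original: "differ engine makeup"
Words (1..n): differ | engine | makeup
Reversed (n..1): makeup | engine | differ
Result = "makeup engine differ"


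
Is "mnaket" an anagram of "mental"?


Word 1: "mental" → sorted: aelmnt
Word 2: "mnaket" → sorted: aekmnt
Same letters? aelmnt != aekmnt
Anagram = No


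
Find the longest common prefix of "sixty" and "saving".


Word 1: "sixty"
Word 2: "saving"
Comparing from start:
  Pos 0: 's' == 's'
  Pos 1: 'i' != 'a' (stop)
LCP = "s" (length 1)


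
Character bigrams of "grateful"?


Word: "grateful" (length 8)
Number of bigrams = 8 - 2 + 1 = 7
  Position 0: "gr"
  Position 1: "ra"
  Position 2: "at"
  Position 3: "te"
  Position 4: "ef"
  Position 5: "fu"
  Position 6: "ul"
Bigrams = "gr", "ra", "at", "te", "ef", "fu", "ul"


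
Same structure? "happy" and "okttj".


Pattern of "happy": [0, 1, 2, 2, 3]
Pattern of "okttj": [0, 1, 2, 2, 3]
Patterns match
Same pattern = Yes


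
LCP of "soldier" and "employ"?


Word 1: "soldier"
Word 2: "employ"
Comparing from start:
  Pos 0: 's' != 'e' (stop)
LCP = "" (length 0)


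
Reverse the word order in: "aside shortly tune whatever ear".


Original: "aside shortly tune whatever ear"
Words (1..n): aside | shortly | tune | whatever | ear
Reversed (n..1): ear | whatever | tune | shortly | aside
Result = "ear whatever tune shortly aside"


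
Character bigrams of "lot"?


Word: "lot" (length 3)
Number of bigrams = 3 - 2 + 1 = 2
  Position 0: "lo"
  Position 1: "ot"
Bigrams = "lo", "ot"


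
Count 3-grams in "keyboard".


Word: "keyboard" (length 8)
Number of 3-grams = length - 3 + 1 = 8 - 3 + 1
= 6


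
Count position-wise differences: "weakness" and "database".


Comparing character by character (same length = 8):
  Pos 0: 'w' vs 'd' !=
  Pos 1: 'e' vs 'a' !=
  Pos 2: 'a' vs 't' !=
  Pos 3: 'k' vs 'a' !=
  Pos 4: 'n' vs 'b' !=
  Pos 5: 'e' vs 'a' !=
  Pos 6: 's' vs 's' =
  Pos 7: 's' vs 'e' !=
Hamming distance = 7


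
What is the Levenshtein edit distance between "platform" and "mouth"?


Word 1: "platform" (length 8)
Word 2: "mouth" (length 5)
One optimal edit sequence (insert/delete/substitute each cost 1):
  1. substitute 'p' -> 'm'  (+1)
  2. substitute 'l' -> 'o'  (+1)
  3. substitute 'a' -> 'u'  (+1)
  4. keep 't'
  5. delete 'f'  (+1)
  6. delete 'o'  (+1)
  7. delete 'r'  (+1)
  8. substitute 'm' -> 'h'  (+1)
Total edit operations: 7
Edit distance = 7


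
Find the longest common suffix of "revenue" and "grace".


Word 1: "revenue"
Word 2: "grace"
Comparing from end:
  Pos -1: 'e' == 'e'
  Pos -2: 'u' != 'c' (stop)
LCS = "e" (length 1)


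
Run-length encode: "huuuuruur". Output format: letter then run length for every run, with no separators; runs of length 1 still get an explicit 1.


String: "huuuuruur"
Scanning for consecutive runs:
  'h' x 1
  'u' x 4
  'r' x 1
  'u' x 2
  'r' x 1
RLE = "h1u4r1u2r1"


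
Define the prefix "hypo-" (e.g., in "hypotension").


Prefix: hypo-
As in: hypotension -> hypo- + tension
Meaning = under / below normal


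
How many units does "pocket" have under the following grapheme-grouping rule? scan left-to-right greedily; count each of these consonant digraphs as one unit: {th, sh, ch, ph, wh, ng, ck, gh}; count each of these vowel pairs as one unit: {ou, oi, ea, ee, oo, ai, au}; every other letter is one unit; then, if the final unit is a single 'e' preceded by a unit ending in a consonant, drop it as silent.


Word: "pocket" (6 letters)
Left-to-right scan:
  (1) 'p' (letter)
  (2) 'o' (letter)
  (3) 'ck' (digraph)
  (4) 'e' (letter)
  (5) 't' (letter)
Units from scan: 5
Sound units = 5 units


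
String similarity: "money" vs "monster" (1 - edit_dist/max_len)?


Word 1: "money" (length 5)
Word 2: "monster" (length 7)
One optimal edit sequence:
  1. keep 'm'
  2. keep 'o'
  3. keep 'n'
  4. insert 's'  (+1)
  5. insert 't'  (+1)
  6. keep 'e'
  7. substitute 'y' -> 'r'  (+1)
Edit distance = 3
Max length = max(5, 7) = 7
Similarity = 1 - 3/7
= 0.5714


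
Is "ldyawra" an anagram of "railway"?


Word 1: "railway" → sorted: aailrwy
Word 2: "ldyawra" → sorted: aadlrwy
Same letters? aailrwy != aadlrwy
Anagram = No


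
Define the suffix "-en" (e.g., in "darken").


Suffix: -en
Example: darken = dark + -en
Meaning = to make / become


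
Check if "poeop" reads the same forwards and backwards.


Word: "poeop"
Reversed: "poeop"
Forward == Backward? poeop == poeop
Palindrome = Yes


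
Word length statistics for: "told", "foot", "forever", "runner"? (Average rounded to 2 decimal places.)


Lengths: "told"=4, "foot"=4, "forever"=7, "runner"=6
Sum = 21, Count = 4
Average = 21/4 = 5.25
= avg=5.25, min=4, max=7


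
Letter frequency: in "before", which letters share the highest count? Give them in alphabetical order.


Word: "before"
Letter counts:
  'b': 1
  'e': 2
  'f': 1
  'o': 1
  'r': 1
Maximum count = 2
Most frequent = 'e' (2 times each)


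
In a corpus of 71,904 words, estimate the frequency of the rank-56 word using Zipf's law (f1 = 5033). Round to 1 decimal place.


Zipf's law: f(r) = f(1) / r
f(1) = 5033
f(56) = 5033 / 56
= 89.9 occurrences


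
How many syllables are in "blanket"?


Word: "blanket"
Syllable breakdown: blan | ket
Counting: 2 parts
= 2 syllables


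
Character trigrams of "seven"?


Word: "seven" (length 5)
Number of trigrams = 5 - 3 + 1 = 3
  Position 0: "sev"
  Position 1: "eve"
  Position 2: "ven"
Trigrams = "sev", "eve", "ven"


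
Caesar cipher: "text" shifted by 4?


Word: "text"
Shift: 4
Each letter → (letter + shift) mod 26:
  't' (19) + 4 = 23 → 'x'
  'e' (4) + 4 = 8 → 'i'
  'x' (23) + 4 = 1 → 'b'
  't' (19) + 4 = 23 → 'x'
Result = "xibx"


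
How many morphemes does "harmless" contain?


Word: "harmless"
Morphemes: harm | -less
Each morpheme carries meaning
= 2 morphemes


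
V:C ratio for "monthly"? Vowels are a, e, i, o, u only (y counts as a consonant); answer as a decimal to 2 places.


Word: "monthly"
Vowels (a,e,i,o,u): 1
Consonants: 6
Ratio = 1/6
= 0.17


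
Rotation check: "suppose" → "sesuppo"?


Word: "suppose", Candidate: "sesuppo"
Method: check if candidate is substring of word+word
"supposesuppose" contains "sesuppo"? Yes
Is rotation = Yes


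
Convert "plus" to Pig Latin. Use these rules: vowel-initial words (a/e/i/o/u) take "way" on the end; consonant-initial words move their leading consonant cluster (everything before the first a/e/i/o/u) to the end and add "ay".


Word: "plus"
Starts with consonant(s) → move to end, add 'ay'
Consonant cluster: "pl"
Pig Latin = "usplay"


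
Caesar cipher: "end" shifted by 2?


Word: "end"
Shift: 2
Each letter → (letter + shift) mod 26:
  'e' (4) + 2 = 6 → 'g'
  'n' (13) + 2 = 15 → 'p'
  'd' (3) + 2 = 5 → 'f'
Result = "gpf"


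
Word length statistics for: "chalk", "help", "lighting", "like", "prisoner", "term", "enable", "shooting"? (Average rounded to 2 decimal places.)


Lengths: "chalk"=5, "help"=4, "lighting"=8, "like"=4, "prisoner"=8, "term"=4, "enable"=6, "shooting"=8
Sum = 47, Count = 8
Average = 47/8 = 5.88
= avg=5.88, min=4, max=8


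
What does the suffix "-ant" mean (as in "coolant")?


Suffix: -ant
Example: coolant = cool + -ant
Meaning = one who / that which


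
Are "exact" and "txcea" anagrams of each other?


Word 1: "exact" → sorted: acetx
Word 2: "txcea" → sorted: acetx
Same letters? acetx == acetx
Anagram = Yes


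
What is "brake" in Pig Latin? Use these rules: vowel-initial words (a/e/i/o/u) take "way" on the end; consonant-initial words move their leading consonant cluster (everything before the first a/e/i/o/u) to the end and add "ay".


Word: "brake"
Starts with consonant(s) → move to end, add 'ay'
Consonant cluster: "br"
Pig Latin = "akebray"


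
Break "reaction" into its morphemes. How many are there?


Word: "reaction"
Morphemes: re- + act + -ion
Each morpheme carries meaning
= 3 morphemes


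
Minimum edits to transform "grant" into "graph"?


Word 1: "grant" (length 5)
Word 2: "graph" (length 5)
One optimal edit sequence (insert/delete/substitute each cost 1):
  1. keep 'g'
  2. keep 'r'
  3. keep 'a'
  4. substitute 'n' -> 'p'  (+1)
  5. substitute 't' -> 'h'  (+1)
Total edit operations: 2
Edit distance = 2


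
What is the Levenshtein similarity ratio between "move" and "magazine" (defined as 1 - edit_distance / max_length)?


Word 1: "move" (length 4)
Word 2: "magazine" (length 8)
One optimal edit sequence:
  1. keep 'm'
  2. insert 'a'  (+1)
  3. insert 'g'  (+1)
  4. insert 'a'  (+1)
  5. insert 'z'  (+1)
  6. substitute 'o' -> 'i'  (+1)
  7. substitute 'v' -> 'n'  (+1)
  8. keep 'e'
Edit distance = 6
Max length = max(4, 8) = 8
Similarity = 1 - 6/8
= 0.2500
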